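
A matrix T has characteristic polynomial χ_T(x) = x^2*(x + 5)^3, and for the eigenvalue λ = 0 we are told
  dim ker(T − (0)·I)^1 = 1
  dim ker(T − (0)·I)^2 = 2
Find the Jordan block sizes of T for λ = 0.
Block sizes for λ = 0: [2]

From the dimensions of kernels of powers, the number of Jordan blocks of size at least j is d_j − d_{j−1} where d_j = dim ker(N^j) (with d_0 = 0). Computing the differences gives [1, 1].
The number of blocks of size exactly k is (#blocks of size ≥ k) − (#blocks of size ≥ k + 1), so the partition is: 1 block(s) of size 2.
In nonincreasing order the block sizes are [2].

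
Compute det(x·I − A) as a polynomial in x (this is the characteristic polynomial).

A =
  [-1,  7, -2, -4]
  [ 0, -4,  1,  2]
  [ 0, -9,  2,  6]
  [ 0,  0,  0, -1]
x^4 + 4*x^3 + 6*x^2 + 4*x + 1

Expanding det(x·I − A) (e.g. by cofactor expansion or by noting that A is similar to its Jordan form J, which has the same characteristic polynomial as A) gives
  χ_A(x) = x^4 + 4*x^3 + 6*x^2 + 4*x + 1
which factors as (x + 1)^4. The eigenvalues (with algebraic multiplicities) are λ = -1 with multiplicity 4.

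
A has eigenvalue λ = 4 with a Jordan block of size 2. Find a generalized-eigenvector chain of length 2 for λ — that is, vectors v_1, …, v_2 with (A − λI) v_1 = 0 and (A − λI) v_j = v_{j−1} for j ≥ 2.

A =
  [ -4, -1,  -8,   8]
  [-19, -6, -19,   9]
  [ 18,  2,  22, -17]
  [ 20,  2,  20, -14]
A Jordan chain for λ = 4 of length 2:
v_1 = (1, 0, -1, 0)ᵀ
v_2 = (1, -1, 0, 1)ᵀ

Let N = A − (4)·I. We want v_2 with N^2 v_2 = 0 but N^1 v_2 ≠ 0; then v_{j-1} := N · v_j for j = 2, …, 2.

Pick v_2 = (1, -1, 0, 1)ᵀ.
Then v_1 = N · v_2 = (1, 0, -1, 0)ᵀ.

Sanity check: (A − (4)·I) v_1 = (0, 0, 0, 0)ᵀ = 0. ✓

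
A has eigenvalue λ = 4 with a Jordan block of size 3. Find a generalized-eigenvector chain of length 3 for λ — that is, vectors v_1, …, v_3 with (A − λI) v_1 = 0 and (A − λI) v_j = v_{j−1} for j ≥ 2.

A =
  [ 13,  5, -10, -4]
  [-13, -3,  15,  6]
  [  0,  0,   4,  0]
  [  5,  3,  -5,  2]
A Jordan chain for λ = 4 of length 3:
v_1 = (-4, 4, 0, -4)ᵀ
v_2 = (9, -13, 0, 5)ᵀ
v_3 = (1, 0, 0, 0)ᵀ

Let N = A − (4)·I. We want v_3 with N^3 v_3 = 0 but N^2 v_3 ≠ 0; then v_{j-1} := N · v_j for j = 3, …, 2.

Pick v_3 = (1, 0, 0, 0)ᵀ.
Then v_2 = N · v_3 = (9, -13, 0, 5)ᵀ.
Then v_1 = N · v_2 = (-4, 4, 0, -4)ᵀ.

Sanity check: (A − (4)·I) v_1 = (0, 0, 0, 0)ᵀ = 0. ✓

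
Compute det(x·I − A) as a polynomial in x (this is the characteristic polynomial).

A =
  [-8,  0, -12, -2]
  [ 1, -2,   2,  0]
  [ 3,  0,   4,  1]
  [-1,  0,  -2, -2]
x^4 + 8*x^3 + 24*x^2 + 32*x + 16

Expanding det(x·I − A) (e.g. by cofactor expansion or by noting that A is similar to its Jordan form J, which has the same characteristic polynomial as A) gives
  χ_A(x) = x^4 + 8*x^3 + 24*x^2 + 32*x + 16
which factors as (x + 2)^4. The eigenvalues (with algebraic multiplicities) are λ = -2 with multiplicity 4.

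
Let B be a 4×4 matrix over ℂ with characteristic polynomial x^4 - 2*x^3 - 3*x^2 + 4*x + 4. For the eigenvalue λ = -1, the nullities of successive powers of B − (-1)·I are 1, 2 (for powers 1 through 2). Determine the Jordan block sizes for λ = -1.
Block sizes for λ = -1: [2]

From the dimensions of kernels of powers, the number of Jordan blocks of size at least j is d_j − d_{j−1} where d_j = dim ker(N^j) (with d_0 = 0). Computing the differences gives [1, 1].
The number of blocks of size exactly k is (#blocks of size ≥ k) − (#blocks of size ≥ k + 1), so the partition is: 1 block(s) of size 2.
In nonincreasing order the block sizes are [2].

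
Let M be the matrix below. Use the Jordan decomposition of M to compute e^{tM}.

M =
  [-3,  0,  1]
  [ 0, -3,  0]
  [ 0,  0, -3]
e^{tM} =
  [exp(-3*t), 0, t*exp(-3*t)]
  [0, exp(-3*t), 0]
  [0, 0, exp(-3*t)]

Strategy: write M = P · J · P⁻¹ where J is a Jordan canonical form, so e^{tM} = P · e^{tJ} · P⁻¹, and e^{tJ} can be computed block-by-block.

M has Jordan form
J =
  [-3,  1,  0]
  [ 0, -3,  0]
  [ 0,  0, -3]
(up to reordering of blocks).

Per-block formulas:
  For a 1×1 block at λ = -3: exp(t · [-3]) = [e^(-3t)].
  For a 2×2 Jordan block J_2(-3): exp(t · J_2(-3)) = e^(-3t)·(I + t·N), where N is the 2×2 nilpotent shift.

After assembling e^{tJ} and conjugating by P, we get:

e^{tM} =
  [exp(-3*t), 0, t*exp(-3*t)]
  [0, exp(-3*t), 0]
  [0, 0, exp(-3*t)]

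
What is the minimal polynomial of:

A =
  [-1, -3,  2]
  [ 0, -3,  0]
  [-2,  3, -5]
x^2 + 6*x + 9

The characteristic polynomial is χ_A(x) = (x + 3)^3, so the eigenvalues are known. The minimal polynomial is
  m_A(x) = Π_λ (x − λ)^{k_λ}
where k_λ is the size of the *largest* Jordan block for λ (equivalently, the smallest k with (A − λI)^k v = 0 for every generalised eigenvector v of λ).

  λ = -3: largest Jordan block has size 2, contributing (x + 3)^2

So m_A(x) = (x + 3)^2 = x^2 + 6*x + 9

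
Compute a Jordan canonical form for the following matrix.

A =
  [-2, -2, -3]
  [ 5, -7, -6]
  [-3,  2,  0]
J_3(-3)

The characteristic polynomial is
  det(x·I − A) = x^3 + 9*x^2 + 27*x + 27 = (x + 3)^3

Eigenvalues and multiplicities (the geometric multiplicity of λ is n − rank(A − λI), which equals the number of Jordan blocks for λ):
  λ = -3: algebraic multiplicity = 3, geometric multiplicity = 1

Determining the block sizes for each eigenvalue:
  λ = -3: one block (gm = 1), so the single block has size am = 3 → block sizes [3]

Assembling the blocks gives a Jordan form
J =
  [-3,  1,  0]
  [ 0, -3,  1]
  [ 0,  0, -3]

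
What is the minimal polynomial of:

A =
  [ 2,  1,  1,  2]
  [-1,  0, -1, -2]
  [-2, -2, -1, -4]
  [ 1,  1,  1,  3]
x^2 - 2*x + 1

The characteristic polynomial is χ_A(x) = (x - 1)^4, so the eigenvalues are known. The minimal polynomial is
  m_A(x) = Π_λ (x − λ)^{k_λ}
where k_λ is the size of the *largest* Jordan block for λ (equivalently, the smallest k with (A − λI)^k v = 0 for every generalised eigenvector v of λ).

  λ = 1: largest Jordan block has size 2, contributing (x − 1)^2

So m_A(x) = (x - 1)^2 = x^2 - 2*x + 1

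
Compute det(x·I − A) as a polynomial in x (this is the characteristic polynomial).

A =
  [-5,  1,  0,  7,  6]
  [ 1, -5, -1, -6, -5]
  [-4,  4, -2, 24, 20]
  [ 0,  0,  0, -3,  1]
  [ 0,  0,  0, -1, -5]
x^5 + 20*x^4 + 160*x^3 + 640*x^2 + 1280*x + 1024

Expanding det(x·I − A) (e.g. by cofactor expansion or by noting that A is similar to its Jordan form J, which has the same characteristic polynomial as A) gives
  χ_A(x) = x^5 + 20*x^4 + 160*x^3 + 640*x^2 + 1280*x + 1024
which factors as (x + 4)^5. The eigenvalues (with algebraic multiplicities) are λ = -4 with multiplicity 5.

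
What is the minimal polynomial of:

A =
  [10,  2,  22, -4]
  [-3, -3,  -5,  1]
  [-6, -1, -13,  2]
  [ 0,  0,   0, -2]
x^3 + 6*x^2 + 12*x + 8

The characteristic polynomial is χ_A(x) = (x + 2)^4, so the eigenvalues are known. The minimal polynomial is
  m_A(x) = Π_λ (x − λ)^{k_λ}
where k_λ is the size of the *largest* Jordan block for λ (equivalently, the smallest k with (A − λI)^k v = 0 for every generalised eigenvector v of λ).

  λ = -2: largest Jordan block has size 3, contributing (x + 2)^3

So m_A(x) = (x + 2)^3 = x^3 + 6*x^2 + 12*x + 8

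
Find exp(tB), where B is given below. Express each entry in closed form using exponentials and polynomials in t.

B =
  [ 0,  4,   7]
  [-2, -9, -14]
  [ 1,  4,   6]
e^{tB} =
  [t*exp(-t) + exp(-t), 4*t*exp(-t), 7*t*exp(-t)]
  [-2*t*exp(-t), -8*t*exp(-t) + exp(-t), -14*t*exp(-t)]
  [t*exp(-t), 4*t*exp(-t), 7*t*exp(-t) + exp(-t)]

Strategy: write B = P · J · P⁻¹ where J is a Jordan canonical form, so e^{tB} = P · e^{tJ} · P⁻¹, and e^{tJ} can be computed block-by-block.

B has Jordan form
J =
  [-1,  1,  0]
  [ 0, -1,  0]
  [ 0,  0, -1]
(up to reordering of blocks).

Per-block formulas:
  For a 1×1 block at λ = -1: exp(t · [-1]) = [e^(-1t)].
  For a 2×2 Jordan block J_2(-1): exp(t · J_2(-1)) = e^(-1t)·(I + t·N), where N is the 2×2 nilpotent shift.

After assembling e^{tJ} and conjugating by P, we get:

e^{tB} =
  [t*exp(-t) + exp(-t), 4*t*exp(-t), 7*t*exp(-t)]
  [-2*t*exp(-t), -8*t*exp(-t) + exp(-t), -14*t*exp(-t)]
  [t*exp(-t), 4*t*exp(-t), 7*t*exp(-t) + exp(-t)]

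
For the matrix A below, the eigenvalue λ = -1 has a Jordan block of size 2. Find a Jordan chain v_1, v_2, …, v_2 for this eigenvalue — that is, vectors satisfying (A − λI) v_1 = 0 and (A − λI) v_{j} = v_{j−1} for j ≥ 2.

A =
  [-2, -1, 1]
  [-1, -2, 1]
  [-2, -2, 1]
A Jordan chain for λ = -1 of length 2:
v_1 = (-1, -1, -2)ᵀ
v_2 = (1, 0, 0)ᵀ

Let N = A − (-1)·I. We want v_2 with N^2 v_2 = 0 but N^1 v_2 ≠ 0; then v_{j-1} := N · v_j for j = 2, …, 2.

Pick v_2 = (1, 0, 0)ᵀ.
Then v_1 = N · v_2 = (-1, -1, -2)ᵀ.

Sanity check: (A − (-1)·I) v_1 = (0, 0, 0)ᵀ = 0. ✓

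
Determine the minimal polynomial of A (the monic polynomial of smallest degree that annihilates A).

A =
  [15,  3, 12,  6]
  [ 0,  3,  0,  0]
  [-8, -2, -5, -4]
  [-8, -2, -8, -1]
x^2 - 6*x + 9

The characteristic polynomial is χ_A(x) = (x - 3)^4, so the eigenvalues are known. The minimal polynomial is
  m_A(x) = Π_λ (x − λ)^{k_λ}
where k_λ is the size of the *largest* Jordan block for λ (equivalently, the smallest k with (A − λI)^k v = 0 for every generalised eigenvector v of λ).

  λ = 3: largest Jordan block has size 2, contributing (x − 3)^2

So m_A(x) = (x - 3)^2 = x^2 - 6*x + 9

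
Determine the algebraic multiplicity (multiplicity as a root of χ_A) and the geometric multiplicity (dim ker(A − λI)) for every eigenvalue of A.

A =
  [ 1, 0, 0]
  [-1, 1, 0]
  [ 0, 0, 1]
λ = 1: alg = 3, geom = 2

Step 1 — factor the characteristic polynomial to read off the algebraic multiplicities:
  χ_A(x) = (x - 1)^3

Step 2 — compute geometric multiplicities via the rank-nullity identity g(λ) = n − rank(A − λI):
  rank(A − (1)·I) = 1, so dim ker(A − (1)·I) = n − 1 = 2

Summary:
  λ = 1: algebraic multiplicity = 3, geometric multiplicity = 2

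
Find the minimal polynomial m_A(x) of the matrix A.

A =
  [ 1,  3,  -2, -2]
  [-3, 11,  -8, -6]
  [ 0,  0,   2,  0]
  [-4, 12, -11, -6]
x^2 - 4*x + 4

The characteristic polynomial is χ_A(x) = (x - 2)^4, so the eigenvalues are known. The minimal polynomial is
  m_A(x) = Π_λ (x − λ)^{k_λ}
where k_λ is the size of the *largest* Jordan block for λ (equivalently, the smallest k with (A − λI)^k v = 0 for every generalised eigenvector v of λ).

  λ = 2: largest Jordan block has size 2, contributing (x − 2)^2

So m_A(x) = (x - 2)^2 = x^2 - 4*x + 4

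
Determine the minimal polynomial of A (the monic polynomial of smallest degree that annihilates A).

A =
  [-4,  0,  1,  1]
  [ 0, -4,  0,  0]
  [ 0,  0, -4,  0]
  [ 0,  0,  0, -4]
x^2 + 8*x + 16

The characteristic polynomial is χ_A(x) = (x + 4)^4, so the eigenvalues are known. The minimal polynomial is
  m_A(x) = Π_λ (x − λ)^{k_λ}
where k_λ is the size of the *largest* Jordan block for λ (equivalently, the smallest k with (A − λI)^k v = 0 for every generalised eigenvector v of λ).

  λ = -4: largest Jordan block has size 2, contributing (x + 4)^2

So m_A(x) = (x + 4)^2 = x^2 + 8*x + 16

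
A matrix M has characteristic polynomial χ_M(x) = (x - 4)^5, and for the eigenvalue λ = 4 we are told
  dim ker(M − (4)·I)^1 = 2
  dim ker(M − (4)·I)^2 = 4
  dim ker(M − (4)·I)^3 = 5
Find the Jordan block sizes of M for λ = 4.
Block sizes for λ = 4: [3, 2]

From the dimensions of kernels of powers, the number of Jordan blocks of size at least j is d_j − d_{j−1} where d_j = dim ker(N^j) (with d_0 = 0). Computing the differences gives [2, 2, 1].
The number of blocks of size exactly k is (#blocks of size ≥ k) − (#blocks of size ≥ k + 1), so the partition is: 1 block(s) of size 2, 1 block(s) of size 3.
In nonincreasing order the block sizes are [3, 2].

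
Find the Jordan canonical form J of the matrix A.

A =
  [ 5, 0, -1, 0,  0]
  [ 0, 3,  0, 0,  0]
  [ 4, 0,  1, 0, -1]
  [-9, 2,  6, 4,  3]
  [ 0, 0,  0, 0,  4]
J_2(3) ⊕ J_1(3) ⊕ J_1(4) ⊕ J_1(4)

The characteristic polynomial is
  det(x·I − A) = x^5 - 17*x^4 + 115*x^3 - 387*x^2 + 648*x - 432 = (x - 4)^2*(x - 3)^3

Eigenvalues and multiplicities (the geometric multiplicity of λ is n − rank(A − λI), which equals the number of Jordan blocks for λ):
  λ = 3: algebraic multiplicity = 3, geometric multiplicity = 2
  λ = 4: algebraic multiplicity = 2, geometric multiplicity = 2

Determining the block sizes for each eigenvalue:
  λ = 3: 2 blocks summing to 3 forces exactly one block of size 2 and the rest size 1 → block sizes [2, 1]
  λ = 4: gm = am = 2, so every block has size 1 → block sizes [1, 1]

Assembling the blocks gives a Jordan form
J =
  [3, 1, 0, 0, 0]
  [0, 3, 0, 0, 0]
  [0, 0, 3, 0, 0]
  [0, 0, 0, 4, 0]
  [0, 0, 0, 0, 4]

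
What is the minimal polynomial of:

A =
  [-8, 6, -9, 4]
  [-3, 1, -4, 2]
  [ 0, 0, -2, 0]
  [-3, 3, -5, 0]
x^3 + 7*x^2 + 16*x + 12

The characteristic polynomial is χ_A(x) = (x + 2)^3*(x + 3), so the eigenvalues are known. The minimal polynomial is
  m_A(x) = Π_λ (x − λ)^{k_λ}
where k_λ is the size of the *largest* Jordan block for λ (equivalently, the smallest k with (A − λI)^k v = 0 for every generalised eigenvector v of λ).

  λ = -3: largest Jordan block has size 1, contributing (x + 3)
  λ = -2: largest Jordan block has size 2, contributing (x + 2)^2

So m_A(x) = (x + 2)^2*(x + 3) = x^3 + 7*x^2 + 16*x + 12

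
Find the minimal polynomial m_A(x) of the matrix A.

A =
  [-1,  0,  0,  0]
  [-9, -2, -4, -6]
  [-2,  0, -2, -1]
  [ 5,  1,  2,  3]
x^3 + x^2

The characteristic polynomial is χ_A(x) = x^2*(x + 1)^2, so the eigenvalues are known. The minimal polynomial is
  m_A(x) = Π_λ (x − λ)^{k_λ}
where k_λ is the size of the *largest* Jordan block for λ (equivalently, the smallest k with (A − λI)^k v = 0 for every generalised eigenvector v of λ).

  λ = -1: largest Jordan block has size 1, contributing (x + 1)
  λ = 0: largest Jordan block has size 2, contributing (x − 0)^2

So m_A(x) = x^2*(x + 1) = x^3 + x^2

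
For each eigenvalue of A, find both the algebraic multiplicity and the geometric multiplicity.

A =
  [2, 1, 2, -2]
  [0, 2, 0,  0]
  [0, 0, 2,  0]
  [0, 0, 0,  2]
λ = 2: alg = 4, geom = 3

Step 1 — factor the characteristic polynomial to read off the algebraic multiplicities:
  χ_A(x) = (x - 2)^4

Step 2 — compute geometric multiplicities via the rank-nullity identity g(λ) = n − rank(A − λI):
  rank(A − (2)·I) = 1, so dim ker(A − (2)·I) = n − 1 = 3

Summary:
  λ = 2: algebraic multiplicity = 4, geometric multiplicity = 3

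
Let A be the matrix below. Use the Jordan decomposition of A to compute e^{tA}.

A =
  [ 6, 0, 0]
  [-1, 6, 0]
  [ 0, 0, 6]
e^{tA} =
  [exp(6*t), 0, 0]
  [-t*exp(6*t), exp(6*t), 0]
  [0, 0, exp(6*t)]

Strategy: write A = P · J · P⁻¹ where J is a Jordan canonical form, so e^{tA} = P · e^{tJ} · P⁻¹, and e^{tJ} can be computed block-by-block.

A has Jordan form
J =
  [6, 1, 0]
  [0, 6, 0]
  [0, 0, 6]
(up to reordering of blocks).

Per-block formulas:
  For a 2×2 Jordan block J_2(6): exp(t · J_2(6)) = e^(6t)·(I + t·N), where N is the 2×2 nilpotent shift.
  For a 1×1 block at λ = 6: exp(t · [6]) = [e^(6t)].

After assembling e^{tJ} and conjugating by P, we get:

e^{tA} =
  [exp(6*t), 0, 0]
  [-t*exp(6*t), exp(6*t), 0]
  [0, 0, exp(6*t)]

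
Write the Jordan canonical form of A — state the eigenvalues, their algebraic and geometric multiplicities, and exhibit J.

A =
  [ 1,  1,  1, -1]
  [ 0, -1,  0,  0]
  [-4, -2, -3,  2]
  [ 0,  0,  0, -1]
J_2(-1) ⊕ J_1(-1) ⊕ J_1(-1)

The characteristic polynomial is
  det(x·I − A) = x^4 + 4*x^3 + 6*x^2 + 4*x + 1 = (x + 1)^4

Eigenvalues and multiplicities (the geometric multiplicity of λ is n − rank(A − λI), which equals the number of Jordan blocks for λ):
  λ = -1: algebraic multiplicity = 4, geometric multiplicity = 3

Determining the block sizes for each eigenvalue:
  λ = -1: 3 blocks summing to 4 forces exactly one block of size 2 and the rest size 1 → block sizes [2, 1, 1]

Assembling the blocks gives a Jordan form
J =
  [-1,  1,  0,  0]
  [ 0, -1,  0,  0]
  [ 0,  0, -1,  0]
  [ 0,  0,  0, -1]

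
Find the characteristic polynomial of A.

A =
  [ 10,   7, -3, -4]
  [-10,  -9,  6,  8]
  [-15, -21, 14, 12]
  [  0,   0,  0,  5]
x^4 - 20*x^3 + 150*x^2 - 500*x + 625

Expanding det(x·I − A) (e.g. by cofactor expansion or by noting that A is similar to its Jordan form J, which has the same characteristic polynomial as A) gives
  χ_A(x) = x^4 - 20*x^3 + 150*x^2 - 500*x + 625
which factors as (x - 5)^4. The eigenvalues (with algebraic multiplicities) are λ = 5 with multiplicity 4.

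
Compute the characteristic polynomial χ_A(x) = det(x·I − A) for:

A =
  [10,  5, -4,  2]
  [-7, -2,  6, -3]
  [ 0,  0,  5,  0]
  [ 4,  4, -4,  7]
x^4 - 20*x^3 + 150*x^2 - 500*x + 625

Expanding det(x·I − A) (e.g. by cofactor expansion or by noting that A is similar to its Jordan form J, which has the same characteristic polynomial as A) gives
  χ_A(x) = x^4 - 20*x^3 + 150*x^2 - 500*x + 625
which factors as (x - 5)^4. The eigenvalues (with algebraic multiplicities) are λ = 5 with multiplicity 4.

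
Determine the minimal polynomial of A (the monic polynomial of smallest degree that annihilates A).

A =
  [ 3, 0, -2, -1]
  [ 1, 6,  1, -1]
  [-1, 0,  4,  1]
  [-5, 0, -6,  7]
x^4 - 20*x^3 + 144*x^2 - 432*x + 432

The characteristic polynomial is χ_A(x) = (x - 6)^3*(x - 2), so the eigenvalues are known. The minimal polynomial is
  m_A(x) = Π_λ (x − λ)^{k_λ}
where k_λ is the size of the *largest* Jordan block for λ (equivalently, the smallest k with (A − λI)^k v = 0 for every generalised eigenvector v of λ).

  λ = 2: largest Jordan block has size 1, contributing (x − 2)
  λ = 6: largest Jordan block has size 3, contributing (x − 6)^3

So m_A(x) = (x - 6)^3*(x - 2) = x^4 - 20*x^3 + 144*x^2 - 432*x + 432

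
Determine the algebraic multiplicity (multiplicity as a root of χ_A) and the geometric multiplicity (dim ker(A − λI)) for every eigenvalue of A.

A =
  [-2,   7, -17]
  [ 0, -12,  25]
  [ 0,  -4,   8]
λ = -2: alg = 3, geom = 1

Step 1 — factor the characteristic polynomial to read off the algebraic multiplicities:
  χ_A(x) = (x + 2)^3

Step 2 — compute geometric multiplicities via the rank-nullity identity g(λ) = n − rank(A − λI):
  rank(A − (-2)·I) = 2, so dim ker(A − (-2)·I) = n − 2 = 1

Summary:
  λ = -2: algebraic multiplicity = 3, geometric multiplicity = 1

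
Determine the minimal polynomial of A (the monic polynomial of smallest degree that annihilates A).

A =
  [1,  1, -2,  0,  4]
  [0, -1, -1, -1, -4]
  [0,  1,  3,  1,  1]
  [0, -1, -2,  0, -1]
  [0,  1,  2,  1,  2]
x^3 - 3*x^2 + 3*x - 1

The characteristic polynomial is χ_A(x) = (x - 1)^5, so the eigenvalues are known. The minimal polynomial is
  m_A(x) = Π_λ (x − λ)^{k_λ}
where k_λ is the size of the *largest* Jordan block for λ (equivalently, the smallest k with (A − λI)^k v = 0 for every generalised eigenvector v of λ).

  λ = 1: largest Jordan block has size 3, contributing (x − 1)^3

So m_A(x) = (x - 1)^3 = x^3 - 3*x^2 + 3*x - 1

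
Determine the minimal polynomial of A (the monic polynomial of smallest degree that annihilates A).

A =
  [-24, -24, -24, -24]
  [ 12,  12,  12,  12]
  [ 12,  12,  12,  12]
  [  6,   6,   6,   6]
x^2 - 6*x

The characteristic polynomial is χ_A(x) = x^3*(x - 6), so the eigenvalues are known. The minimal polynomial is
  m_A(x) = Π_λ (x − λ)^{k_λ}
where k_λ is the size of the *largest* Jordan block for λ (equivalently, the smallest k with (A − λI)^k v = 0 for every generalised eigenvector v of λ).

  λ = 0: largest Jordan block has size 1, contributing (x − 0)
  λ = 6: largest Jordan block has size 1, contributing (x − 6)

So m_A(x) = x*(x - 6) = x^2 - 6*x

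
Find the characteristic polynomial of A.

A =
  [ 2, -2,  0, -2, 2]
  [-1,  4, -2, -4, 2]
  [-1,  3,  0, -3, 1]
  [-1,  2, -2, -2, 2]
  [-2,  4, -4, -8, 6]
x^5 - 10*x^4 + 40*x^3 - 80*x^2 + 80*x - 32

Expanding det(x·I − A) (e.g. by cofactor expansion or by noting that A is similar to its Jordan form J, which has the same characteristic polynomial as A) gives
  χ_A(x) = x^5 - 10*x^4 + 40*x^3 - 80*x^2 + 80*x - 32
which factors as (x - 2)^5. The eigenvalues (with algebraic multiplicities) are λ = 2 with multiplicity 5.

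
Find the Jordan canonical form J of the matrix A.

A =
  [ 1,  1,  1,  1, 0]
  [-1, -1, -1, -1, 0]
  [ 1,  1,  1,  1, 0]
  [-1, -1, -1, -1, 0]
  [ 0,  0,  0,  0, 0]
J_2(0) ⊕ J_1(0) ⊕ J_1(0) ⊕ J_1(0)

The characteristic polynomial is
  det(x·I − A) = x^5

Eigenvalues and multiplicities (the geometric multiplicity of λ is n − rank(A − λI), which equals the number of Jordan blocks for λ):
  λ = 0: algebraic multiplicity = 5, geometric multiplicity = 4

Determining the block sizes for each eigenvalue:
  λ = 0: 4 blocks summing to 5 forces exactly one block of size 2 and the rest size 1 → block sizes [2, 1, 1, 1]

Assembling the blocks gives a Jordan form
J =
  [0, 1, 0, 0, 0]
  [0, 0, 0, 0, 0]
  [0, 0, 0, 0, 0]
  [0, 0, 0, 0, 0]
  [0, 0, 0, 0, 0]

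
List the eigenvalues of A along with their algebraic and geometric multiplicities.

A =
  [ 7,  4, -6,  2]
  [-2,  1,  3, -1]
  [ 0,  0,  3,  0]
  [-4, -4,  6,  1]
λ = 3: alg = 4, geom = 3

Step 1 — factor the characteristic polynomial to read off the algebraic multiplicities:
  χ_A(x) = (x - 3)^4

Step 2 — compute geometric multiplicities via the rank-nullity identity g(λ) = n − rank(A − λI):
  rank(A − (3)·I) = 1, so dim ker(A − (3)·I) = n − 1 = 3

Summary:
  λ = 3: algebraic multiplicity = 4, geometric multiplicity = 3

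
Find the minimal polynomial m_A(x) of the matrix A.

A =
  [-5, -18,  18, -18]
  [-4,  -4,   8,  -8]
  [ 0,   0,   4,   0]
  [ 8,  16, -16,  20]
x^2 - 7*x + 12

The characteristic polynomial is χ_A(x) = (x - 4)^3*(x - 3), so the eigenvalues are known. The minimal polynomial is
  m_A(x) = Π_λ (x − λ)^{k_λ}
where k_λ is the size of the *largest* Jordan block for λ (equivalently, the smallest k with (A − λI)^k v = 0 for every generalised eigenvector v of λ).

  λ = 3: largest Jordan block has size 1, contributing (x − 3)
  λ = 4: largest Jordan block has size 1, contributing (x − 4)

So m_A(x) = (x - 4)*(x - 3) = x^2 - 7*x + 12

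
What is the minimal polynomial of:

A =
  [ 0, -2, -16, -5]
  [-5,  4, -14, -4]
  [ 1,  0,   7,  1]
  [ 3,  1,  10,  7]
x^4 - 18*x^3 + 120*x^2 - 350*x + 375

The characteristic polynomial is χ_A(x) = (x - 5)^3*(x - 3), so the eigenvalues are known. The minimal polynomial is
  m_A(x) = Π_λ (x − λ)^{k_λ}
where k_λ is the size of the *largest* Jordan block for λ (equivalently, the smallest k with (A − λI)^k v = 0 for every generalised eigenvector v of λ).

  λ = 3: largest Jordan block has size 1, contributing (x − 3)
  λ = 5: largest Jordan block has size 3, contributing (x − 5)^3

So m_A(x) = (x - 5)^3*(x - 3) = x^4 - 18*x^3 + 120*x^2 - 350*x + 375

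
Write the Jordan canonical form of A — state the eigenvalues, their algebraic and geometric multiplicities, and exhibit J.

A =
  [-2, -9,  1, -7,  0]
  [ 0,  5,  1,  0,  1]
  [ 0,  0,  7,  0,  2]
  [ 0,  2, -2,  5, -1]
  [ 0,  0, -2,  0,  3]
J_1(-2) ⊕ J_2(5) ⊕ J_2(5)

The characteristic polynomial is
  det(x·I − A) = x^5 - 18*x^4 + 110*x^3 - 200*x^2 - 375*x + 1250 = (x - 5)^4*(x + 2)

Eigenvalues and multiplicities (the geometric multiplicity of λ is n − rank(A − λI), which equals the number of Jordan blocks for λ):
  λ = -2: algebraic multiplicity = 1, geometric multiplicity = 1
  λ = 5: algebraic multiplicity = 4, geometric multiplicity = 2

Determining the block sizes for each eigenvalue:
  λ = -2: one block (gm = 1), so the single block has size am = 1 → block sizes [1]
  λ = 5: with am = 4 and gm = 2, the partition is not yet determined (e.g. several partitions of 4 into 2 parts exist). Let N = A − (5)·I. Computing rank(N^1) = 3, rank(N^2) = 1; the number of blocks of size ≥ j is rank(N^{j−1}) − rank(N^j), giving [2, 2]. So we have 2 block(s) of size 2 → block sizes [2, 2]

Assembling the blocks gives a Jordan form
J =
  [-2, 0, 0, 0, 0]
  [ 0, 5, 1, 0, 0]
  [ 0, 0, 5, 0, 0]
  [ 0, 0, 0, 5, 1]
  [ 0, 0, 0, 0, 5]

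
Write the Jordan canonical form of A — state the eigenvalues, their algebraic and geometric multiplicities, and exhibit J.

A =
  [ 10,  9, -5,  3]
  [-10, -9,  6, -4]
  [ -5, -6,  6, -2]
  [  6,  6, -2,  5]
J_3(3) ⊕ J_1(3)

The characteristic polynomial is
  det(x·I − A) = x^4 - 12*x^3 + 54*x^2 - 108*x + 81 = (x - 3)^4

Eigenvalues and multiplicities (the geometric multiplicity of λ is n − rank(A − λI), which equals the number of Jordan blocks for λ):
  λ = 3: algebraic multiplicity = 4, geometric multiplicity = 2

Determining the block sizes for each eigenvalue:
  λ = 3: with am = 4 and gm = 2, the partition is not yet determined (e.g. several partitions of 4 into 2 parts exist). Let N = A − (3)·I. Computing rank(N^1) = 2, rank(N^2) = 1, rank(N^3) = 0; the number of blocks of size ≥ j is rank(N^{j−1}) − rank(N^j), giving [2, 1, 1]. So we have 1 block(s) of size 3, 1 block(s) of size 1 → block sizes [3, 1]

Assembling the blocks gives a Jordan form
J =
  [3, 1, 0, 0]
  [0, 3, 1, 0]
  [0, 0, 3, 0]
  [0, 0, 0, 3]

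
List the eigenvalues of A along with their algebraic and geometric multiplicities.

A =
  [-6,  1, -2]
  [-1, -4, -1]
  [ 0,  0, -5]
λ = -5: alg = 3, geom = 1

Step 1 — factor the characteristic polynomial to read off the algebraic multiplicities:
  χ_A(x) = (x + 5)^3

Step 2 — compute geometric multiplicities via the rank-nullity identity g(λ) = n − rank(A − λI):
  rank(A − (-5)·I) = 2, so dim ker(A − (-5)·I) = n − 2 = 1

Summary:
  λ = -5: algebraic multiplicity = 3, geometric multiplicity = 1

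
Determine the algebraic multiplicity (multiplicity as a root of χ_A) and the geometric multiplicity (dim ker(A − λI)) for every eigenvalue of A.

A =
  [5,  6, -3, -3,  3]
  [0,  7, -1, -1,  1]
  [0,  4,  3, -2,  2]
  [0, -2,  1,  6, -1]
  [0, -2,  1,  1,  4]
λ = 5: alg = 5, geom = 4

Step 1 — factor the characteristic polynomial to read off the algebraic multiplicities:
  χ_A(x) = (x - 5)^5

Step 2 — compute geometric multiplicities via the rank-nullity identity g(λ) = n − rank(A − λI):
  rank(A − (5)·I) = 1, so dim ker(A − (5)·I) = n − 1 = 4

Summary:
  λ = 5: algebraic multiplicity = 5, geometric multiplicity = 4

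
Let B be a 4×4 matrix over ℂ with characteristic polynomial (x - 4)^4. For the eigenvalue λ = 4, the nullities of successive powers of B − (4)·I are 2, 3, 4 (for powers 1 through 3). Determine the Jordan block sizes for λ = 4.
Block sizes for λ = 4: [3, 1]

From the dimensions of kernels of powers, the number of Jordan blocks of size at least j is d_j − d_{j−1} where d_j = dim ker(N^j) (with d_0 = 0). Computing the differences gives [2, 1, 1].
The number of blocks of size exactly k is (#blocks of size ≥ k) − (#blocks of size ≥ k + 1), so the partition is: 1 block(s) of size 1, 1 block(s) of size 3.
In nonincreasing order the block sizes are [3, 1].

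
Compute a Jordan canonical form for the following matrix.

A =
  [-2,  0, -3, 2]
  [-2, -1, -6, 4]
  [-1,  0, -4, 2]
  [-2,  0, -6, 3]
J_2(-1) ⊕ J_1(-1) ⊕ J_1(-1)

The characteristic polynomial is
  det(x·I − A) = x^4 + 4*x^3 + 6*x^2 + 4*x + 1 = (x + 1)^4

Eigenvalues and multiplicities (the geometric multiplicity of λ is n − rank(A − λI), which equals the number of Jordan blocks for λ):
  λ = -1: algebraic multiplicity = 4, geometric multiplicity = 3

Determining the block sizes for each eigenvalue:
  λ = -1: 3 blocks summing to 4 forces exactly one block of size 2 and the rest size 1 → block sizes [2, 1, 1]

Assembling the blocks gives a Jordan form
J =
  [-1,  1,  0,  0]
  [ 0, -1,  0,  0]
  [ 0,  0, -1,  0]
  [ 0,  0,  0, -1]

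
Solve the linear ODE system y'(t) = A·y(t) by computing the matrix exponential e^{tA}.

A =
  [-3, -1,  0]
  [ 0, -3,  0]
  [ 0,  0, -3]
e^{tA} =
  [exp(-3*t), -t*exp(-3*t), 0]
  [0, exp(-3*t), 0]
  [0, 0, exp(-3*t)]

Strategy: write A = P · J · P⁻¹ where J is a Jordan canonical form, so e^{tA} = P · e^{tJ} · P⁻¹, and e^{tJ} can be computed block-by-block.

A has Jordan form
J =
  [-3,  1,  0]
  [ 0, -3,  0]
  [ 0,  0, -3]
(up to reordering of blocks).

Per-block formulas:
  For a 1×1 block at λ = -3: exp(t · [-3]) = [e^(-3t)].
  For a 2×2 Jordan block J_2(-3): exp(t · J_2(-3)) = e^(-3t)·(I + t·N), where N is the 2×2 nilpotent shift.

After assembling e^{tJ} and conjugating by P, we get:

e^{tA} =
  [exp(-3*t), -t*exp(-3*t), 0]
  [0, exp(-3*t), 0]
  [0, 0, exp(-3*t)]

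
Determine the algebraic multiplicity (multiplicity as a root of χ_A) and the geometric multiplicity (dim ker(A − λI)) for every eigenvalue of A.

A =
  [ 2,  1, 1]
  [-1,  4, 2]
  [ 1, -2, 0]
λ = 2: alg = 3, geom = 1

Step 1 — factor the characteristic polynomial to read off the algebraic multiplicities:
  χ_A(x) = (x - 2)^3

Step 2 — compute geometric multiplicities via the rank-nullity identity g(λ) = n − rank(A − λI):
  rank(A − (2)·I) = 2, so dim ker(A − (2)·I) = n − 2 = 1

Summary:
  λ = 2: algebraic multiplicity = 3, geometric multiplicity = 1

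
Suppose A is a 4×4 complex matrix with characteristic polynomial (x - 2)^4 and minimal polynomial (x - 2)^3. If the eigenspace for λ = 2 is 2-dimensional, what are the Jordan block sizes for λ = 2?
Block sizes for λ = 2: [3, 1]

Step 1 — from the characteristic polynomial, algebraic multiplicity of λ = 2 is 4. From dim ker(A − (2)·I) = 2, there are exactly 2 Jordan blocks for λ = 2.
Step 2 — from the minimal polynomial, the factor (x − 2)^3 tells us the largest block for λ = 2 has size 3.
Step 3 — with total size 4, 2 blocks, and largest block 3, the block sizes (in nonincreasing order) are [3, 1].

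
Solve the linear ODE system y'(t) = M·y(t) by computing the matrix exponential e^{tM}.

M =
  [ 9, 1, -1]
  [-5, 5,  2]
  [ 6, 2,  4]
e^{tM} =
  [-t^2*exp(6*t) + 3*t*exp(6*t) + exp(6*t), t*exp(6*t), t^2*exp(6*t)/2 - t*exp(6*t)]
  [t^2*exp(6*t) - 5*t*exp(6*t), -t*exp(6*t) + exp(6*t), -t^2*exp(6*t)/2 + 2*t*exp(6*t)]
  [-2*t^2*exp(6*t) + 6*t*exp(6*t), 2*t*exp(6*t), t^2*exp(6*t) - 2*t*exp(6*t) + exp(6*t)]

Strategy: write M = P · J · P⁻¹ where J is a Jordan canonical form, so e^{tM} = P · e^{tJ} · P⁻¹, and e^{tJ} can be computed block-by-block.

M has Jordan form
J =
  [6, 1, 0]
  [0, 6, 1]
  [0, 0, 6]
(up to reordering of blocks).

Per-block formulas:
  For a 3×3 Jordan block J_3(6): exp(t · J_3(6)) = e^(6t)·(I + t·N + (t^2/2)·N^2), where N is the 3×3 nilpotent shift.

After assembling e^{tJ} and conjugating by P, we get:

e^{tM} =
  [-t^2*exp(6*t) + 3*t*exp(6*t) + exp(6*t), t*exp(6*t), t^2*exp(6*t)/2 - t*exp(6*t)]
  [t^2*exp(6*t) - 5*t*exp(6*t), -t*exp(6*t) + exp(6*t), -t^2*exp(6*t)/2 + 2*t*exp(6*t)]
  [-2*t^2*exp(6*t) + 6*t*exp(6*t), 2*t*exp(6*t), t^2*exp(6*t) - 2*t*exp(6*t) + exp(6*t)]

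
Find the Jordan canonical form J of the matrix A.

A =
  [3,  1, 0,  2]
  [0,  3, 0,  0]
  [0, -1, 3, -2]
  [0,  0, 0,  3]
J_2(3) ⊕ J_1(3) ⊕ J_1(3)

The characteristic polynomial is
  det(x·I − A) = x^4 - 12*x^3 + 54*x^2 - 108*x + 81 = (x - 3)^4

Eigenvalues and multiplicities (the geometric multiplicity of λ is n − rank(A − λI), which equals the number of Jordan blocks for λ):
  λ = 3: algebraic multiplicity = 4, geometric multiplicity = 3

Determining the block sizes for each eigenvalue:
  λ = 3: 3 blocks summing to 4 forces exactly one block of size 2 and the rest size 1 → block sizes [2, 1, 1]

Assembling the blocks gives a Jordan form
J =
  [3, 1, 0, 0]
  [0, 3, 0, 0]
  [0, 0, 3, 0]
  [0, 0, 0, 3]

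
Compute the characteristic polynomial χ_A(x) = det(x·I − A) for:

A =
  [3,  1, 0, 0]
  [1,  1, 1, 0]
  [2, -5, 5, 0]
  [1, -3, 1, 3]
x^4 - 12*x^3 + 54*x^2 - 108*x + 81

Expanding det(x·I − A) (e.g. by cofactor expansion or by noting that A is similar to its Jordan form J, which has the same characteristic polynomial as A) gives
  χ_A(x) = x^4 - 12*x^3 + 54*x^2 - 108*x + 81
which factors as (x - 3)^4. The eigenvalues (with algebraic multiplicities) are λ = 3 with multiplicity 4.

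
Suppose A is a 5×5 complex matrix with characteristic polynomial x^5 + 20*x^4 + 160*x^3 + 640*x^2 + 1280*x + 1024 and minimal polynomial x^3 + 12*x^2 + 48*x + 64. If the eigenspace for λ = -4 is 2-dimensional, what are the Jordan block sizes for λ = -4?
Block sizes for λ = -4: [3, 2]

Step 1 — from the characteristic polynomial, algebraic multiplicity of λ = -4 is 5. From dim ker(A − (-4)·I) = 2, there are exactly 2 Jordan blocks for λ = -4.
Step 2 — from the minimal polynomial, the factor (x + 4)^3 tells us the largest block for λ = -4 has size 3.
Step 3 — with total size 5, 2 blocks, and largest block 3, the block sizes (in nonincreasing order) are [3, 2].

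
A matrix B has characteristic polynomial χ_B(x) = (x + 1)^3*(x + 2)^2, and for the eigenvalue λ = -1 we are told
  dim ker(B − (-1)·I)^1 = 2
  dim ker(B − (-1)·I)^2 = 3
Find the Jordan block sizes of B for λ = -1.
Block sizes for λ = -1: [2, 1]

From the dimensions of kernels of powers, the number of Jordan blocks of size at least j is d_j − d_{j−1} where d_j = dim ker(N^j) (with d_0 = 0). Computing the differences gives [2, 1].
The number of blocks of size exactly k is (#blocks of size ≥ k) − (#blocks of size ≥ k + 1), so the partition is: 1 block(s) of size 1, 1 block(s) of size 2.
In nonincreasing order the block sizes are [2, 1].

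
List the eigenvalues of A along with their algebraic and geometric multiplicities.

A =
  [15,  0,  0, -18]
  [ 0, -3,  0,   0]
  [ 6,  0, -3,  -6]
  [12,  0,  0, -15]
λ = -3: alg = 3, geom = 3; λ = 3: alg = 1, geom = 1

Step 1 — factor the characteristic polynomial to read off the algebraic multiplicities:
  χ_A(x) = (x - 3)*(x + 3)^3

Step 2 — compute geometric multiplicities via the rank-nullity identity g(λ) = n − rank(A − λI):
  rank(A − (-3)·I) = 1, so dim ker(A − (-3)·I) = n − 1 = 3
  rank(A − (3)·I) = 3, so dim ker(A − (3)·I) = n − 3 = 1

Summary:
  λ = -3: algebraic multiplicity = 3, geometric multiplicity = 3
  λ = 3: algebraic multiplicity = 1, geometric multiplicity = 1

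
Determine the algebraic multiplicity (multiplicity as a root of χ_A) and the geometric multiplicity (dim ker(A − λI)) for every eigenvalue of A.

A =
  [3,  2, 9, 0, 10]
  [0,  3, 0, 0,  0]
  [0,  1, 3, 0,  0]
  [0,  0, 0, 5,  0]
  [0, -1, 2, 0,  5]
λ = 3: alg = 3, geom = 1; λ = 5: alg = 2, geom = 2

Step 1 — factor the characteristic polynomial to read off the algebraic multiplicities:
  χ_A(x) = (x - 5)^2*(x - 3)^3

Step 2 — compute geometric multiplicities via the rank-nullity identity g(λ) = n − rank(A − λI):
  rank(A − (3)·I) = 4, so dim ker(A − (3)·I) = n − 4 = 1
  rank(A − (5)·I) = 3, so dim ker(A − (5)·I) = n − 3 = 2

Summary:
  λ = 3: algebraic multiplicity = 3, geometric multiplicity = 1
  λ = 5: algebraic multiplicity = 2, geometric multiplicity = 2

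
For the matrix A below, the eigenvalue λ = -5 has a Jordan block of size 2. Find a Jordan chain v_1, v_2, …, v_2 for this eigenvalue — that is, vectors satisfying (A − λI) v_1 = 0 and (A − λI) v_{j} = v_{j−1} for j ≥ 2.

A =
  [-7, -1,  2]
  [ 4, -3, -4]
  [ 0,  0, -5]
A Jordan chain for λ = -5 of length 2:
v_1 = (-2, 4, 0)ᵀ
v_2 = (1, 0, 0)ᵀ

Let N = A − (-5)·I. We want v_2 with N^2 v_2 = 0 but N^1 v_2 ≠ 0; then v_{j-1} := N · v_j for j = 2, …, 2.

Pick v_2 = (1, 0, 0)ᵀ.
Then v_1 = N · v_2 = (-2, 4, 0)ᵀ.

Sanity check: (A − (-5)·I) v_1 = (0, 0, 0)ᵀ = 0. ✓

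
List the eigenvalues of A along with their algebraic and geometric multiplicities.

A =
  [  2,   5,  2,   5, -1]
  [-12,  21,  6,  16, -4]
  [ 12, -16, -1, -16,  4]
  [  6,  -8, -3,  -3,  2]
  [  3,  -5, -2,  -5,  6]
λ = 5: alg = 5, geom = 3

Step 1 — factor the characteristic polynomial to read off the algebraic multiplicities:
  χ_A(x) = (x - 5)^5

Step 2 — compute geometric multiplicities via the rank-nullity identity g(λ) = n − rank(A − λI):
  rank(A − (5)·I) = 2, so dim ker(A − (5)·I) = n − 2 = 3

Summary:
  λ = 5: algebraic multiplicity = 5, geometric multiplicity = 3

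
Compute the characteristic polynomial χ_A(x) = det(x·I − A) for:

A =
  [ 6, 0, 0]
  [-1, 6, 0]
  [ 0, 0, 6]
x^3 - 18*x^2 + 108*x - 216

Expanding det(x·I − A) (e.g. by cofactor expansion or by noting that A is similar to its Jordan form J, which has the same characteristic polynomial as A) gives
  χ_A(x) = x^3 - 18*x^2 + 108*x - 216
which factors as (x - 6)^3. The eigenvalues (with algebraic multiplicities) are λ = 6 with multiplicity 3.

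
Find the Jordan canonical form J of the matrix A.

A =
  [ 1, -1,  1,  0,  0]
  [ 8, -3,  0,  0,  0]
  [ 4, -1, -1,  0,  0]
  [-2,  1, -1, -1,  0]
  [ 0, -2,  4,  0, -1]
J_3(-1) ⊕ J_1(-1) ⊕ J_1(-1)

The characteristic polynomial is
  det(x·I − A) = x^5 + 5*x^4 + 10*x^3 + 10*x^2 + 5*x + 1 = (x + 1)^5

Eigenvalues and multiplicities (the geometric multiplicity of λ is n − rank(A − λI), which equals the number of Jordan blocks for λ):
  λ = -1: algebraic multiplicity = 5, geometric multiplicity = 3

Determining the block sizes for each eigenvalue:
  λ = -1: with am = 5 and gm = 3, the partition is not yet determined (e.g. several partitions of 5 into 3 parts exist). Let N = A − (-1)·I. Computing rank(N^1) = 2, rank(N^2) = 1, rank(N^3) = 0; the number of blocks of size ≥ j is rank(N^{j−1}) − rank(N^j), giving [3, 1, 1]. So we have 1 block(s) of size 3, 2 block(s) of size 1 → block sizes [3, 1, 1]

Assembling the blocks gives a Jordan form
J =
  [-1,  1,  0,  0,  0]
  [ 0, -1,  1,  0,  0]
  [ 0,  0, -1,  0,  0]
  [ 0,  0,  0, -1,  0]
  [ 0,  0,  0,  0, -1]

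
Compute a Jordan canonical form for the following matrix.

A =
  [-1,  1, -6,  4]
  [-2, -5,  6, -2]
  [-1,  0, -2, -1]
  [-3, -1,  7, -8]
J_2(-5) ⊕ J_2(-3)

The characteristic polynomial is
  det(x·I − A) = x^4 + 16*x^3 + 94*x^2 + 240*x + 225 = (x + 3)^2*(x + 5)^2

Eigenvalues and multiplicities (the geometric multiplicity of λ is n − rank(A − λI), which equals the number of Jordan blocks for λ):
  λ = -5: algebraic multiplicity = 2, geometric multiplicity = 1
  λ = -3: algebraic multiplicity = 2, geometric multiplicity = 1

Determining the block sizes for each eigenvalue:
  λ = -5: one block (gm = 1), so the single block has size am = 2 → block sizes [2]
  λ = -3: one block (gm = 1), so the single block has size am = 2 → block sizes [2]

Assembling the blocks gives a Jordan form
J =
  [-5,  1,  0,  0]
  [ 0, -5,  0,  0]
  [ 0,  0, -3,  1]
  [ 0,  0,  0, -3]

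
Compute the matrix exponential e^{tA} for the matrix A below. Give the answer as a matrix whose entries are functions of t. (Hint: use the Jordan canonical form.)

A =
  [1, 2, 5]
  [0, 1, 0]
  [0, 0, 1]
e^{tA} =
  [exp(t), 2*t*exp(t), 5*t*exp(t)]
  [0, exp(t), 0]
  [0, 0, exp(t)]

Strategy: write A = P · J · P⁻¹ where J is a Jordan canonical form, so e^{tA} = P · e^{tJ} · P⁻¹, and e^{tJ} can be computed block-by-block.

A has Jordan form
J =
  [1, 1, 0]
  [0, 1, 0]
  [0, 0, 1]
(up to reordering of blocks).

Per-block formulas:
  For a 1×1 block at λ = 1: exp(t · [1]) = [e^(1t)].
  For a 2×2 Jordan block J_2(1): exp(t · J_2(1)) = e^(1t)·(I + t·N), where N is the 2×2 nilpotent shift.

After assembling e^{tJ} and conjugating by P, we get:

e^{tA} =
  [exp(t), 2*t*exp(t), 5*t*exp(t)]
  [0, exp(t), 0]
  [0, 0, exp(t)]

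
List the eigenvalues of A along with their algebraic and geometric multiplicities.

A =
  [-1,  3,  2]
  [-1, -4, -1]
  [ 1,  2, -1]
λ = -2: alg = 3, geom = 1

Step 1 — factor the characteristic polynomial to read off the algebraic multiplicities:
  χ_A(x) = (x + 2)^3

Step 2 — compute geometric multiplicities via the rank-nullity identity g(λ) = n − rank(A − λI):
  rank(A − (-2)·I) = 2, so dim ker(A − (-2)·I) = n − 2 = 1

Summary:
  λ = -2: algebraic multiplicity = 3, geometric multiplicity = 1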